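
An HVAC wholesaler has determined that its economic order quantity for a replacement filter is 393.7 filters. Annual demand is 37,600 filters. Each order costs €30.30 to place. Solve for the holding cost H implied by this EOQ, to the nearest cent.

The basic EOQ model gives Q* = √(2DS/H); rearrange for the unknown.
From Q* = √(2DS/H): H = 2DS / Q*² = 2 × 37,600 × 30.3 / 393.7² = 14.7004.

H ≈ €14.70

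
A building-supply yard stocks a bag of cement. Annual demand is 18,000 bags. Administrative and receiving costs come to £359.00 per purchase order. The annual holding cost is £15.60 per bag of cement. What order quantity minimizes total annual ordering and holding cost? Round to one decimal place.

EOQ = √(2DS / H) = √(2 × 18,000 × 359 / 15.6).
= √(12,924,000 / 15.6) = √828,461.5385 ≈ 910.199.

Q* ≈ 910.2 bags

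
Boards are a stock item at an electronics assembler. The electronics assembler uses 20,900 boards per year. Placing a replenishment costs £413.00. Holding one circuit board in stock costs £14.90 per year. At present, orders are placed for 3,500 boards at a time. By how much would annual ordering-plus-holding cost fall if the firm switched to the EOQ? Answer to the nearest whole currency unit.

EOQ = √(2DS/H) = √(2 × 20,900 × 413 / 14.9) ≈ 1076.39.
Cost at Q* = (D/Q*)S + (Q*/2)H = √(2DSH) ≈ £16,038.22.
Cost at Q = 3,500: (20,900/3,500)×413 + (3,500/2)×14.9 = £2,466.20 + £26,075.00 = £28,541.20.
Excess = £28,541.20 − £16,038.22 = £12,502.98.

Extra cost ≈ £12,503 per year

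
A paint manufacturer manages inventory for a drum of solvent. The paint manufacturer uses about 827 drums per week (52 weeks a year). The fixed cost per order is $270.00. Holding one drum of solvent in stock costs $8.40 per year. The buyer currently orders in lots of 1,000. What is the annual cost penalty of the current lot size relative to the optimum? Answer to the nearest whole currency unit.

Extra cost ≈ $1,844 per year

Annual demand D = 827 × 52 = 43,004.
EOQ = √(2DS/H) = √(2 × 43,004 × 270 / 8.4) ≈ 1662.69.
Cost at Q* = (D/Q*)S + (Q*/2)H = √(2DSH) ≈ $13,966.61.
Cost at Q = 1,000: (43,004/1,000)×270 + (1,000/2)×8.4 = $11,611.08 + $4,200.00 = $15,811.08.
Excess = $15,811.08 − $13,966.61 = $1,844.47.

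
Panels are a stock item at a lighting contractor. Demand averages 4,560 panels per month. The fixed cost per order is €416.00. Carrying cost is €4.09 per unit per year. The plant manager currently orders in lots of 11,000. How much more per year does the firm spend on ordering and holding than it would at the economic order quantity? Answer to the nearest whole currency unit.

Extra cost ≈ €10,919 per year

Annual demand D = 4,560 × 12 = 54,720.
EOQ = √(2DS/H) = √(2 × 54,720 × 416 / 4.09) ≈ 3336.36.
Cost at Q* = (D/Q*)S + (Q*/2)H = √(2DSH) ≈ €13,645.72.
Cost at Q = 11,000: (54,720/11,000)×416 + (11,000/2)×4.09 = €2,069.41 + €22,495.00 = €24,564.41.
Excess = €24,564.41 − €13,645.72 = €10,918.69.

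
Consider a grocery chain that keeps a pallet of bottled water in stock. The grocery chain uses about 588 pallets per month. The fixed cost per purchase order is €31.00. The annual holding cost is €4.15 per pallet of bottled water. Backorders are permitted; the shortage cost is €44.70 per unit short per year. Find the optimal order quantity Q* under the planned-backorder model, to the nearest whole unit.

Annual demand D = 588 × 12 = 7,056.
With planned backorders, Q* = √(2DS/H) · √((H+B)/B).
√(2DS/H) = √(2 × 7,056 × 31 / 4.15) = 324.677.
√((H+B)/B) = √((4.15+44.7)/44.7) = 1.0454.
Q* ≈ 339.414.

Q* ≈ 339 pallets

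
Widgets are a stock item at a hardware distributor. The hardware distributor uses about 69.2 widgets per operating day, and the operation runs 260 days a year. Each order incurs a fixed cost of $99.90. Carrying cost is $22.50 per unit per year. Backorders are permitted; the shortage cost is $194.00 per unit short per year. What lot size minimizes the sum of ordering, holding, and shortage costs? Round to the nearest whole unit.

Annual demand D = 69.2 × 260 = 17,992.
With planned backorders, Q* = √(2DS/H) · √((H+B)/B).
√(2DS/H) = √(2 × 17,992 × 99.9 / 22.5) = 399.711.
√((H+B)/B) = √((22.5+194)/194) = 1.0564.
Q* ≈ 422.255.

Q* ≈ 422 widgets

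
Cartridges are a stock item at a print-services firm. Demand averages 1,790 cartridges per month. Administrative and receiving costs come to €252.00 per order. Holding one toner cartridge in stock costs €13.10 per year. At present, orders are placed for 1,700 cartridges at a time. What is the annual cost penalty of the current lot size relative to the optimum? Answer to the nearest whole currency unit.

Annual demand D = 1,790 × 12 = 21,480.
EOQ = √(2DS/H) = √(2 × 21,480 × 252 / 13.1) ≈ 909.07.
Cost at Q* = (D/Q*)S + (Q*/2)H = √(2DSH) ≈ €11,908.80.
Cost at Q = 1,700: (21,480/1,700)×252 + (1,700/2)×13.1 = €3,184.09 + €11,135.00 = €14,319.09.
Excess = €14,319.09 − €11,908.80 = €2,410.29.

Extra cost ≈ €2,410 per year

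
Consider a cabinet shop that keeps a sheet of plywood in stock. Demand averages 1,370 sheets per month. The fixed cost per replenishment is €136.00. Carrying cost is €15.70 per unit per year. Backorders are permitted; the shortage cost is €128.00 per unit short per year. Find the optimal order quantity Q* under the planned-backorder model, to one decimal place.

Q* ≈ 565.5 sheets

Annual demand D = 1,370 × 12 = 16,440.
With planned backorders, Q* = √(2DS/H) · √((H+B)/B).
√(2DS/H) = √(2 × 16,440 × 136 / 15.7) = 533.686.
√((H+B)/B) = √((15.7+128)/128) = 1.0596.
Q* ≈ 565.469.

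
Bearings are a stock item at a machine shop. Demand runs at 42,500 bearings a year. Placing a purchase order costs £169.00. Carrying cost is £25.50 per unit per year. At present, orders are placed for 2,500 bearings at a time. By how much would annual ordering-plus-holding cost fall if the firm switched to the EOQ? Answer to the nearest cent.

Extra cost ≈ £15,608.84 per year

EOQ = √(2DS/H) = √(2 × 42,500 × 169 / 25.5) ≈ 750.56.
Cost at Q* = (D/Q*)S + (Q*/2)H = √(2DSH) ≈ £19,139.16.
Cost at Q = 2,500: (42,500/2,500)×169 + (2,500/2)×25.5 = £2,873.00 + £31,875.00 = £34,748.00.
Excess = £34,748.00 − £19,139.16 = £15,608.84.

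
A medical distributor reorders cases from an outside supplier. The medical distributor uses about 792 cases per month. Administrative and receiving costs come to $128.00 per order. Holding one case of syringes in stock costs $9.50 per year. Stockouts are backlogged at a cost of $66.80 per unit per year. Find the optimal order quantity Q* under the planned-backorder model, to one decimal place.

Annual demand D = 792 × 12 = 9,504.
With planned backorders, Q* = √(2DS/H) · √((H+B)/B).
√(2DS/H) = √(2 × 9,504 × 128 / 9.5) = 506.071.
√((H+B)/B) = √((9.5+66.8)/66.8) = 1.0687.
Q* ≈ 540.861.

Q* ≈ 540.9 cases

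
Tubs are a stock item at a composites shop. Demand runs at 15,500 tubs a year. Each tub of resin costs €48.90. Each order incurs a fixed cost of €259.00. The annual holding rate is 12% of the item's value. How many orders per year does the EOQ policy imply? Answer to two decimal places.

Holding cost H = 0.12 × €48.90 = €5.8680 per unit per year.
The optimal lot size = √(2DS/H) = √(2 × 15,500 × 259 / 5.868) ≈ 1169.73.
Orders per year = D / Q* = 15,500 / 1169.73 ≈ 13.251.

N ≈ 13.25 orders per year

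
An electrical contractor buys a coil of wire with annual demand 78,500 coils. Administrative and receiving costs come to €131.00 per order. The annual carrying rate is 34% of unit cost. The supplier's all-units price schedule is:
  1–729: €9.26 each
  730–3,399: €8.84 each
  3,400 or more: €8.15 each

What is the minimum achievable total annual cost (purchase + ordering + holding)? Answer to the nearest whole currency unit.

TC* ≈ €647,510

Holding cost per unit per year at price C is H = 0.34·C.
Candidates are each tier's EOQ (if it falls in that tier) and each price-break quantity.
Tier 1 (€9.26): EOQ = 2555.9 exceeds tier's upper bound 729, so this tier is dominated.
EOQ at €8.84 = 2615.9 (feasible in tier 2): TC = 78,500×€8.84 + (78,500/2615.9)×131 + (2615.9/2)×0.34×€8.84 = €701,802.33.
EOQ at €8.15 = 2724.4 < 3400, so use break Q=3400: TC = 78,500×€8.15 + (78,500/3400.0)×131 + (3400.0/2)×0.34×€8.15 = €647,510.26.
Lowest total cost among the candidates is at Q = 3400.0.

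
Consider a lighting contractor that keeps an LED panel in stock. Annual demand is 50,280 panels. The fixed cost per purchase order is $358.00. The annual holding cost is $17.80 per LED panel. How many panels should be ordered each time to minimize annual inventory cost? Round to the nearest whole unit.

EOQ = √(2DS / H) = √(2 × 50,280 × 358 / 17.8).
= √(36,000,480 / 17.8) = √2,022,498.8764 ≈ 1422.146.

Q* ≈ 1,422 panels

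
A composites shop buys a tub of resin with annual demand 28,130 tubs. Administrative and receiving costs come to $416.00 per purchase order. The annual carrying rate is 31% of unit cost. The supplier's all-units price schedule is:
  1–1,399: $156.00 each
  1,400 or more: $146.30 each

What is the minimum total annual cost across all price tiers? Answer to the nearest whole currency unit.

TC* ≈ $4,155,525

Holding cost per unit per year at price C is H = 0.31·C.
Candidates are each tier's EOQ (if it falls in that tier) and each price-break quantity.
EOQ at $156.00 = 695.7 (feasible in tier 1): TC = 28,130×$156.00 + (28,130/695.7)×416 + (695.7/2)×0.31×$156.00 = $4,421,922.61.
EOQ at $146.30 = 718.4 < 1400, so use break Q=1400: TC = 28,130×$146.30 + (28,130/1400.0)×416 + (1400.0/2)×0.31×$146.30 = $4,155,524.73.
Lowest total cost among the candidates is at Q = 1400.0.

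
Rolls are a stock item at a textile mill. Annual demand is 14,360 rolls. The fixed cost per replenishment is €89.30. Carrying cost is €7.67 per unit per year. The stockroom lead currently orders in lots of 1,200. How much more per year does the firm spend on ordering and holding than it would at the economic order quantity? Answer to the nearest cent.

Extra cost ≈ €1,235.40 per year

EOQ = √(2DS/H) = √(2 × 14,360 × 89.3 / 7.67) ≈ 578.26.
Cost at Q* = (D/Q*)S + (Q*/2)H = √(2DSH) ≈ €4,435.22.
Cost at Q = 1,200: (14,360/1,200)×89.3 + (1,200/2)×7.67 = €1,068.62 + €4,602.00 = €5,670.62.
Excess = €5,670.62 − €4,435.22 = €1,235.40.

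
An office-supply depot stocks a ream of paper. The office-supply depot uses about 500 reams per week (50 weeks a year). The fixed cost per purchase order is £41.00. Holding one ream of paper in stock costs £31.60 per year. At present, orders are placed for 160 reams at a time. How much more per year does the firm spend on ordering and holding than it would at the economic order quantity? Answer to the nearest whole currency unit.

Extra cost ≈ £886 per year

Annual demand D = 500 × 50 = 25,000.
EOQ = √(2DS/H) = √(2 × 25,000 × 41 / 31.6) ≈ 254.70.
Cost at Q* = (D/Q*)S + (Q*/2)H = √(2DSH) ≈ £8,048.60.
Cost at Q = 160: (25,000/160)×41 + (160/2)×31.6 = £6,406.25 + £2,528.00 = £8,934.25.
Excess = £8,934.25 − £8,048.60 = £885.65.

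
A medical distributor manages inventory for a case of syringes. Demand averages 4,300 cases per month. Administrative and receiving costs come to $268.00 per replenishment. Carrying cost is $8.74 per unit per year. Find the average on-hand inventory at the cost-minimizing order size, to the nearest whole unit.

Average inventory ≈ 889 cases

Annual demand D = 4,300 × 12 = 51,600.
EOQ = √(2DS/H) = √(2 × 51,600 × 268 / 8.74) ≈ 1778.90.
Average inventory = Q*/2 ≈ 1778.90 / 2 = 889.450.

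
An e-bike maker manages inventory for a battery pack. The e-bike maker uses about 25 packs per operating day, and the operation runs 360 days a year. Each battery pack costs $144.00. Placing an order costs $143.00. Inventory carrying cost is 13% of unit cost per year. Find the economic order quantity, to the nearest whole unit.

Q* ≈ 371 packs

Annual demand D = 25 × 360 = 9,000.
Holding cost H = 0.13 × $144.00 = $18.7200 per unit per year.
EOQ = √(2DS / H) = √(2 × 9,000 × 143 / 18.72).
= √(2,574,000 / 18.72) = √137,500 ≈ 370.810.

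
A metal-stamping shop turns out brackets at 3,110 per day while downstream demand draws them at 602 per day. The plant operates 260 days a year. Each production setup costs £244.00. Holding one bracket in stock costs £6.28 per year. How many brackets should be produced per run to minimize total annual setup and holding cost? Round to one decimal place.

Annual demand D = 602 × 260 = 156,520.
Production build-up factor (1 − d/p) = 1 − 602/3,110 = 0.8064.
Q* = √(2DS / (H(1 − d/p))) = √(2 × 156,520 × 244 / (6.28 × 0.8064)).
= √(76,381,760 / 5.0644) ≈ 3883.573.

Q* ≈ 3,883.6 brackets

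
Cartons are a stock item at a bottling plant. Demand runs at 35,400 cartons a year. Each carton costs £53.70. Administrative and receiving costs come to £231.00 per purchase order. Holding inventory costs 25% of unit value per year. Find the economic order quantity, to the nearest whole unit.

Q* ≈ 1,104 cartons

Holding cost H = 0.25 × £53.70 = £13.4250 per unit per year.
EOQ = √(2DS / H) = √(2 × 35,400 × 231 / 13.425).
= √(16,354,800 / 13.425) = √1,218,234.6369 ≈ 1103.737.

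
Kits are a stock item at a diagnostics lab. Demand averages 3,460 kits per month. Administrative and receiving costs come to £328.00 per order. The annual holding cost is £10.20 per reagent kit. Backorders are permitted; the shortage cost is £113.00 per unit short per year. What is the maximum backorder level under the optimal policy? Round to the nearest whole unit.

S* ≈ 141 kits

Annual demand D = 3,460 × 12 = 41,520.
With planned backorders, Q* = √(2DS/H) · √((H+B)/B).
√(2DS/H) = √(2 × 41,520 × 328 / 10.2) = 1634.107.
√((H+B)/B) = √((10.2+113)/113) = 1.0442.
Q* ≈ 1706.266.
S* = Q* · H/(H+B) = 1706.266 × 10.2/123.2 ≈ 141.265.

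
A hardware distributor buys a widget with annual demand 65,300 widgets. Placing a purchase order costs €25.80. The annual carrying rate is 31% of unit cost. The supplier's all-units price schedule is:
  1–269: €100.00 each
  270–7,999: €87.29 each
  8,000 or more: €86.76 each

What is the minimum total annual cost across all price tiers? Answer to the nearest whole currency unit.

TC* ≈ €5,709,586

Holding cost per unit per year at price C is H = 0.31·C.
Evaluate total cost at each tier's feasible EOQ or, if the EOQ is below the tier, at the tier's minimum quantity.
Tier 1 (€100.00): EOQ = 329.7 exceeds tier's upper bound 269, so this tier is dominated.
EOQ at €87.29 = 352.9 (feasible in tier 2): TC = 65,300×€87.29 + (65,300/352.9)×25.8 + (352.9/2)×0.31×€87.29 = €5,709,585.71.
EOQ at €86.76 = 353.9 < 8000, so use break Q=8000: TC = 65,300×€86.76 + (65,300/8000.0)×25.8 + (8000.0/2)×0.31×€86.76 = €5,773,220.99.
Lowest total cost among the candidates is at Q = 352.9.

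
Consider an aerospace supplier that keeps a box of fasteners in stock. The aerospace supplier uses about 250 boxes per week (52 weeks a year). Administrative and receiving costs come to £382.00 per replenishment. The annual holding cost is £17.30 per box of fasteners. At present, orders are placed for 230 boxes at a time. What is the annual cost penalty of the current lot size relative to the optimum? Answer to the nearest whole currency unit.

Extra cost ≈ £10,473 per year

Annual demand D = 250 × 52 = 13,000.
EOQ = √(2DS/H) = √(2 × 13,000 × 382 / 17.3) ≈ 757.70.
Cost at Q* = (D/Q*)S + (Q*/2)H = √(2DSH) ≈ £13,108.15.
Cost at Q = 230: (13,000/230)×382 + (230/2)×17.3 = £21,591.30 + £1,989.50 = £23,580.80.
Excess = £23,580.80 − £13,108.15 = £10,472.65.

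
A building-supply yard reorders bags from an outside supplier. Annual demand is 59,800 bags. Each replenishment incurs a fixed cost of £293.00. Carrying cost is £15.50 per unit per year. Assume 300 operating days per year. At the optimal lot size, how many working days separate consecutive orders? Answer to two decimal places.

T ≈ 7.54 days

EOQ = √(2DS/H) = √(2 × 59,800 × 293 / 15.5) ≈ 1503.60.
Cycle time = Q*/D × 300 = 1503.60 / 59,800 × 300 ≈ 7.543 days.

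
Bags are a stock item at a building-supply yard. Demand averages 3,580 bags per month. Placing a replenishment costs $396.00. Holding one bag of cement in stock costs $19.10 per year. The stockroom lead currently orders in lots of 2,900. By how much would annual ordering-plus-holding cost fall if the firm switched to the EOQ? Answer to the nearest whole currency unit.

Extra cost ≈ $8,069 per year

Annual demand D = 3,580 × 12 = 42,960.
EOQ = √(2DS/H) = √(2 × 42,960 × 396 / 19.1) ≈ 1334.68.
Cost at Q* = (D/Q*)S + (Q*/2)H = √(2DSH) ≈ $25,492.44.
Cost at Q = 2,900: (42,960/2,900)×396 + (2,900/2)×19.1 = $5,866.26 + $27,695.00 = $33,561.26.
Excess = $33,561.26 − $25,492.44 = $8,068.82.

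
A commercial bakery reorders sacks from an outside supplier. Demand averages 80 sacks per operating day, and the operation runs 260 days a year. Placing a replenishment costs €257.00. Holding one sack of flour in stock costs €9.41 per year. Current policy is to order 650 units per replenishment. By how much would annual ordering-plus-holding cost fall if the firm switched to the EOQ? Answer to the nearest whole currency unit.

Annual demand D = 80 × 260 = 20,800.
EOQ = √(2DS/H) = √(2 × 20,800 × 257 / 9.41) ≈ 1065.90.
Cost at Q* = (D/Q*)S + (Q*/2)H = √(2DSH) ≈ €10,030.16.
Cost at Q = 650: (20,800/650)×257 + (650/2)×9.41 = €8,224.00 + €3,058.25 = €11,282.25.
Excess = €11,282.25 − €10,030.16 = €1,252.09.

Extra cost ≈ €1,252 per year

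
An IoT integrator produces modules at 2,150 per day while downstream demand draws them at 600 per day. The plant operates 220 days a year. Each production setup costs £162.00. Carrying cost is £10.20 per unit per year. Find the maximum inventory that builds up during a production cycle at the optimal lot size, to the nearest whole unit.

Annual demand D = 600 × 220 = 132,000.
Production build-up factor (1 − d/p) = 1 − 600/2,150 = 0.7209.
Q* = √(2DS / (H(1 − d/p))) = √(2 × 132,000 × 162 / (10.2 × 0.7209)).
= √(42,768,000 / 7.3535) ≈ 2411.642.
Maximum inventory = Q*(1 − d/p) = 2411.642 × 0.7209 ≈ 1738.625.

I_max ≈ 1,739 modules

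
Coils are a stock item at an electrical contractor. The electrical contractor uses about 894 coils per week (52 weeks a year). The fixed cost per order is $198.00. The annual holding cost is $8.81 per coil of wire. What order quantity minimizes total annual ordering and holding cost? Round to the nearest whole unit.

Annual demand D = 894 × 52 = 46,488.
EOQ = √(2DS / H) = √(2 × 46,488 × 198 / 8.81).
= √(18,409,248 / 8.81) = √2,089,585.4711 ≈ 1445.540.

Q* ≈ 1,446 coils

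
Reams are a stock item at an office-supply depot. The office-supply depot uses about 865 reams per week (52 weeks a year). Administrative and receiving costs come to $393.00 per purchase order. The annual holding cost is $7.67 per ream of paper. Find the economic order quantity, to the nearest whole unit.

Annual demand D = 865 × 52 = 44,980.
EOQ = √(2DS / H) = √(2 × 44,980 × 393 / 7.67).
= √(35,354,280 / 7.67) = √4,609,423.7288 ≈ 2146.957.

Q* ≈ 2,147 reams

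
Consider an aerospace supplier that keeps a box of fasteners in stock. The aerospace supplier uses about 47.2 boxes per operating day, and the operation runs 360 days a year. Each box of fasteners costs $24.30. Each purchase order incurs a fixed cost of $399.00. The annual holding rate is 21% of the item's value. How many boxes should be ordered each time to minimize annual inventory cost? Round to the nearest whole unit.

Annual demand D = 47.2 × 360 = 16,992.
Holding cost H = 0.21 × $24.30 = $5.1030 per unit per year.
EOQ = √(2DS / H) = √(2 × 16,992 × 399 / 5.103).
= √(13,559,616 / 5.103) = √2,657,185.1852 ≈ 1630.087.

Q* ≈ 1,630 boxes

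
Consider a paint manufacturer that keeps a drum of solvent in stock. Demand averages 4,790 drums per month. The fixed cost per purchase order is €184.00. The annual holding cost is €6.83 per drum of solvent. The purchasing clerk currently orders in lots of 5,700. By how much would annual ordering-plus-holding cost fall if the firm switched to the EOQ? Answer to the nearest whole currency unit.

Annual demand D = 4,790 × 12 = 57,480.
EOQ = √(2DS/H) = √(2 × 57,480 × 184 / 6.83) ≈ 1759.83.
Cost at Q* = (D/Q*)S + (Q*/2)H = √(2DSH) ≈ €12,019.67.
Cost at Q = 5,700: (57,480/5,700)×184 + (5,700/2)×6.83 = €1,855.49 + €19,465.50 = €21,320.99.
Excess = €21,320.99 − €12,019.67 = €9,301.32.

Extra cost ≈ €9,301 per year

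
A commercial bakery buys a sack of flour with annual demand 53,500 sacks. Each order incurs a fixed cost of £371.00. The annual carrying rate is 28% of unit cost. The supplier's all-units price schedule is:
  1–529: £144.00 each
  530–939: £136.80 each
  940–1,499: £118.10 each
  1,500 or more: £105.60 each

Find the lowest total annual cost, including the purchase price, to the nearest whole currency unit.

Holding cost per unit per year at price C is H = 0.28·C.
Evaluate total cost at each tier's feasible EOQ or, if the EOQ is below the tier, at the tier's minimum quantity.
Tier 1 (£144.00): EOQ = 992.2 exceeds tier's upper bound 529, so this tier is dominated.
Tier 2 (£136.80): EOQ = 1018.0 exceeds tier's upper bound 939, so this tier is dominated.
EOQ at £118.10 = 1095.7 (feasible in tier 3): TC = 53,500×£118.10 + (53,500/1095.7)×371 + (1095.7/2)×0.28×£118.10 = £6,354,581.21.
EOQ at £105.60 = 1158.7 < 1500, so use break Q=1500: TC = 53,500×£105.60 + (53,500/1500.0)×371 + (1500.0/2)×0.28×£105.60 = £5,685,008.33.
Lowest total cost among the candidates is at Q = 1500.0.

TC* ≈ £5,685,008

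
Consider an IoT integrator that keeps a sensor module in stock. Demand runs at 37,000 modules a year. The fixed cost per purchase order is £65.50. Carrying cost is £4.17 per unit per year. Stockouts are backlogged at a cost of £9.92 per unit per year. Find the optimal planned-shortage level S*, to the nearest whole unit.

With planned backorders, Q* = √(2DS/H) · √((H+B)/B).
√(2DS/H) = √(2 × 37,000 × 65.5 / 4.17) = 1078.123.
√((H+B)/B) = √((4.17+9.92)/9.92) = 1.1918.
Q* ≈ 1284.896.
S* = Q* · H/(H+B) = 1284.896 × 4.17/14.09 ≈ 380.271.

S* ≈ 380 modules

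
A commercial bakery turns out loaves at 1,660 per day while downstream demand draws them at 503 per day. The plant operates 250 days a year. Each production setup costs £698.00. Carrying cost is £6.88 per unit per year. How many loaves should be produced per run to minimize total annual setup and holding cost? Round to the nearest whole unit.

Q* ≈ 6,050 loaves

Annual demand D = 503 × 250 = 125,750.
Production build-up factor (1 − d/p) = 1 − 503/1,660 = 0.6970.
Q* = √(2DS / (H(1 − d/p))) = √(2 × 125,750 × 698 / (6.88 × 0.6970)).
= √(175,547,000 / 4.7953) ≈ 6050.480.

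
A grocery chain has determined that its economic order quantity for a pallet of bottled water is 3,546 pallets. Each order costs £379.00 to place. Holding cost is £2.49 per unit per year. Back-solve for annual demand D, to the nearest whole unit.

Squaring Q* = √(2DS/H) gives Q*² = 2DS/H.
From Q* = √(2DS/H): D = Q*²H / (2S) = 3,546² × 2.49 / (2 × 379) = 41305.473.

D ≈ 41,305 pallets per year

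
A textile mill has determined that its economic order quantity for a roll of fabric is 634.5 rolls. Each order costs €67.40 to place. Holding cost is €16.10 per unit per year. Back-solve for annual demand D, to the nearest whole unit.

D ≈ 48,084 rolls per year

The basic EOQ model gives Q* = √(2DS/H); rearrange for the unknown.
From Q* = √(2DS/H): D = Q*²H / (2S) = 634.5² × 16.1 / (2 × 67.4) = 48083.850.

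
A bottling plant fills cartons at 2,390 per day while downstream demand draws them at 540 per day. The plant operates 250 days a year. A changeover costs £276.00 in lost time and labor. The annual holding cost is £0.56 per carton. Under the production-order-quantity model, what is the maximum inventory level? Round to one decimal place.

I_max ≈ 10,149.1 cartons

Annual demand D = 540 × 250 = 135,000.
Production build-up factor (1 − d/p) = 1 − 540/2,390 = 0.7741.
Q* = √(2DS / (H(1 − d/p))) = √(2 × 135,000 × 276 / (0.56 × 0.7741)).
= √(74,520,000 / 0.4335) ≈ 13111.594.
Maximum inventory = Q*(1 − d/p) = 13111.594 × 0.7741 ≈ 10149.142.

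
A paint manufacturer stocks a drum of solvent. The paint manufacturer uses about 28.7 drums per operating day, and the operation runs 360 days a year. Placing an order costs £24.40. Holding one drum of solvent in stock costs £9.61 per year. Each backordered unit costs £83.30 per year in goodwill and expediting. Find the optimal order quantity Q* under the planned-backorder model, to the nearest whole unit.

Q* ≈ 242 drums

Annual demand D = 28.7 × 360 = 10,332.
With planned backorders, Q* = √(2DS/H) · √((H+B)/B).
√(2DS/H) = √(2 × 10,332 × 24.4 / 9.61) = 229.055.
√((H+B)/B) = √((9.61+83.3)/83.3) = 1.0561.
Q* ≈ 241.907.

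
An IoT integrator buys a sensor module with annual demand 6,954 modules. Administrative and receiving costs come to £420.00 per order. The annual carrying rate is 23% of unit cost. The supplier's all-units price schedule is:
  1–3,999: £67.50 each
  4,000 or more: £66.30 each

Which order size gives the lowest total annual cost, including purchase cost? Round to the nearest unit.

Holding cost per unit per year at price C is H = 0.23·C.
Evaluate total cost at each tier's feasible EOQ or, if the EOQ is below the tier, at the tier's minimum quantity.
EOQ at £67.50 = 613.4 (feasible in tier 1): TC = 6,954×£67.50 + (6,954/613.4)×420 + (613.4/2)×0.23×£67.50 = £478,917.98.
EOQ at £66.30 = 618.9 < 4000, so use break Q=4000: TC = 6,954×£66.30 + (6,954/4000.0)×420 + (4000.0/2)×0.23×£66.30 = £492,278.37.
Lowest total cost is £478,917.98 at Q = 613.4.

Q* ≈ 613 modules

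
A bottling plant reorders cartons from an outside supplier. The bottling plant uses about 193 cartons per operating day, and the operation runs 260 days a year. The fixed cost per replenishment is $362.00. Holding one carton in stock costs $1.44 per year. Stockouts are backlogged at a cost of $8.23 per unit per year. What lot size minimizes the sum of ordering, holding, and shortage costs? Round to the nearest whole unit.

Annual demand D = 193 × 260 = 50,180.
With planned backorders, Q* = √(2DS/H) · √((H+B)/B).
√(2DS/H) = √(2 × 50,180 × 362 / 1.44) = 5022.887.
√((H+B)/B) = √((1.44+8.23)/8.23) = 1.0840.
Q* ≈ 5444.609.

Q* ≈ 5,445 cartons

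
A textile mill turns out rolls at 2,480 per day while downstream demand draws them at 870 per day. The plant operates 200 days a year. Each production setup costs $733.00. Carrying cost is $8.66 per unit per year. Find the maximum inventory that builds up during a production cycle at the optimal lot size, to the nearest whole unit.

Annual demand D = 870 × 200 = 174,000.
Production build-up factor (1 − d/p) = 1 − 870/2,480 = 0.6492.
Q* = √(2DS / (H(1 − d/p))) = √(2 × 174,000 × 733 / (8.66 × 0.6492)).
= √(255,084,000 / 5.622) ≈ 6735.899.
Maximum inventory = Q*(1 − d/p) = 6735.899 × 0.6492 ≈ 4372.902.

I_max ≈ 4,373 rolls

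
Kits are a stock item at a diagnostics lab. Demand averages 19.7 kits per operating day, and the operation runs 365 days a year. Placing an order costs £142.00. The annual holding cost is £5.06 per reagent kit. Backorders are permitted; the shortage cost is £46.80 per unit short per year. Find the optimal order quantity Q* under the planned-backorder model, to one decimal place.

Annual demand D = 19.7 × 365 = 7,190.5.
With planned backorders, Q* = √(2DS/H) · √((H+B)/B).
√(2DS/H) = √(2 × 7,190.5 × 142 / 5.06) = 635.277.
√((H+B)/B) = √((5.06+46.8)/46.8) = 1.0527.
Q* ≈ 668.739.

Q* ≈ 668.7 kits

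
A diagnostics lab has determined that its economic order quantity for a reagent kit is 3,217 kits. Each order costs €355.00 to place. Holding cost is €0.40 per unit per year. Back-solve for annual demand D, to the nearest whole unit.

Invert the EOQ relation Q*² = 2DS/H.
From Q* = √(2DS/H): D = Q*²H / (2S) = 3,217² × 0.4 / (2 × 355) = 5830.473.

D ≈ 5,830 kits per year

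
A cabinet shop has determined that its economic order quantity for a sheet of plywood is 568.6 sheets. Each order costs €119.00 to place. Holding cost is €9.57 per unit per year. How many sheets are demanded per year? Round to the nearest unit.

The basic EOQ model gives Q* = √(2DS/H); rearrange for the unknown.
From Q* = √(2DS/H): D = Q*²H / (2S) = 568.6² × 9.57 / (2 × 119) = 13000.160.

D ≈ 13,000 sheets per year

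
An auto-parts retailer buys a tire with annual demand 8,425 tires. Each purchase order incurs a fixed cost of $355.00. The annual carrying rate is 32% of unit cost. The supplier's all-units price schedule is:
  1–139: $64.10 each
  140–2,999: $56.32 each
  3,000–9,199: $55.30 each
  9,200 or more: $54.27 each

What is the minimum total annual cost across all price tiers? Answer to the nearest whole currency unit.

TC* ≈ $484,879

Holding cost per unit per year at price C is H = 0.32·C.
Candidates are each tier's EOQ (if it falls in that tier) and each price-break quantity.
Tier 1 ($64.10): EOQ = 540.0 exceeds tier's upper bound 139, so this tier is dominated.
EOQ at $56.32 = 576.1 (feasible in tier 2): TC = 8,425×$56.32 + (8,425/576.1)×355 + (576.1/2)×0.32×$56.32 = $484,878.94.
EOQ at $55.30 = 581.4 < 3000, so use break Q=3000: TC = 8,425×$55.30 + (8,425/3000.0)×355 + (3000.0/2)×0.32×$55.30 = $493,443.46.
EOQ at $54.27 = 586.9 < 9200, so use break Q=9200: TC = 8,425×$54.27 + (8,425/9200.0)×355 + (9200.0/2)×0.32×$54.27 = $537,435.29.
Lowest total cost among the candidates is at Q = 576.1.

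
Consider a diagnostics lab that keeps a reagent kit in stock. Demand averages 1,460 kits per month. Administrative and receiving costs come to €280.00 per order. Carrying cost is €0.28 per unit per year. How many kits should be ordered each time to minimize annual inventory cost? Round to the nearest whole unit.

Annual demand D = 1,460 × 12 = 17,520.
EOQ = √(2DS / H) = √(2 × 17,520 × 280 / 0.28).
= √(9,811,200 / 0.28) = √35,040,000 ≈ 5919.459.

Q* ≈ 5,919 kits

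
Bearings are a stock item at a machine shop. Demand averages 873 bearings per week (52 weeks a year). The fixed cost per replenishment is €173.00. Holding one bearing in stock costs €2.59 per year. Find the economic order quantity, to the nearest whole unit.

Q* ≈ 2,463 bearings

Annual demand D = 873 × 52 = 45,396.
EOQ = √(2DS / H) = √(2 × 45,396 × 173 / 2.59).
= √(15,707,016 / 2.59) = √6,064,484.9421 ≈ 2462.617.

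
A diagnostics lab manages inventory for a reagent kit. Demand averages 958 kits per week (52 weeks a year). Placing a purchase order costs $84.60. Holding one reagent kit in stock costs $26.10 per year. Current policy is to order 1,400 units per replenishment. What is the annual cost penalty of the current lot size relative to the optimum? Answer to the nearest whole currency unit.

Extra cost ≈ $6,448 per year

Annual demand D = 958 × 52 = 49,816.
EOQ = √(2DS/H) = √(2 × 49,816 × 84.6 / 26.1) ≈ 568.28.
Cost at Q* = (D/Q*)S + (Q*/2)H = √(2DSH) ≈ $14,832.18.
Cost at Q = 1,400: (49,816/1,400)×84.6 + (1,400/2)×26.1 = $3,010.31 + $18,270.00 = $21,280.31.
Excess = $21,280.31 − $14,832.18 = $6,448.13.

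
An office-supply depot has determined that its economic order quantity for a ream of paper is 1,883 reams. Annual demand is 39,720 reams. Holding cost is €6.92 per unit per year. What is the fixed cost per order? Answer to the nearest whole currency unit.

S ≈ €309

Invert the EOQ relation Q*² = 2DS/H.
From Q* = √(2DS/H): S = Q*²H / (2D) = 1,883² × 6.92 / (2 × 39,720) = 308.8641.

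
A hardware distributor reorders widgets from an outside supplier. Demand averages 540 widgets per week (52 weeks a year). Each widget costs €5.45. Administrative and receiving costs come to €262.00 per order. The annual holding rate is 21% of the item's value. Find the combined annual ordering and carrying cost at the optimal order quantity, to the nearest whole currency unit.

TC* ≈ €4,104

Annual demand D = 540 × 52 = 28,080.
Holding cost H = 0.21 × €5.45 = €1.1445 per unit per year.
The optimal lot size = √(2DS/H) = √(2 × 28,080 × 262 / 1.1445) ≈ 3585.55.
At Q*, ordering cost (D/Q*)S equals holding cost (Q*/2)H, each = √(DSH/2).
Minimum total = √(2DSH) = √(2 × 28,080 × 262 × 1.1445) ≈ 4103.667.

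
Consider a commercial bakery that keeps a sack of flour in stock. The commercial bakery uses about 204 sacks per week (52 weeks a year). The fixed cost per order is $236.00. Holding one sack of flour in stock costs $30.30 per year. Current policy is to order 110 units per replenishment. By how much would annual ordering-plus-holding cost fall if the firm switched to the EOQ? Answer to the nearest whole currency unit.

Extra cost ≈ $12,108 per year

Annual demand D = 204 × 52 = 10,608.
EOQ = √(2DS/H) = √(2 × 10,608 × 236 / 30.3) ≈ 406.51.
Cost at Q* = (D/Q*)S + (Q*/2)H = √(2DSH) ≈ $12,317.12.
Cost at Q = 110: (10,608/110)×236 + (110/2)×30.3 = $22,758.98 + $1,666.50 = $24,425.48.
Excess = $24,425.48 − $12,317.12 = $12,108.36.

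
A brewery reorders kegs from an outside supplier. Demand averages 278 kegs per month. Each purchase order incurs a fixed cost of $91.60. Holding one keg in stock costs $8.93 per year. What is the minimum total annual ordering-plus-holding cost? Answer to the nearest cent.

TC* ≈ $2,336.15

Annual demand D = 278 × 12 = 3,336.
Q* = √(2DS/H) = √(2 × 3,336 × 91.6 / 8.93) ≈ 261.61.
At the optimum the two cost components are equal, so total cost = 2·(Q*/2)H = Q*·H.
Minimum total = √(2DSH) = √(2 × 3,336 × 91.6 × 8.93) ≈ 2336.154.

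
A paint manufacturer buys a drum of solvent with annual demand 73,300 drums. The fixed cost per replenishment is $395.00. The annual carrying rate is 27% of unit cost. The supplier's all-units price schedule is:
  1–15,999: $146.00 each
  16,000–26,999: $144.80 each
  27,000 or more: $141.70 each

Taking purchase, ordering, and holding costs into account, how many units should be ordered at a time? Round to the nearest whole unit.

Holding cost per unit per year at price C is H = 0.27·C.
For each price level, check whether its EOQ is feasible; otherwise the best quantity at that price is the breakpoint.
EOQ at $146.00 = 1212.0 (feasible in tier 1): TC = 73,300×$146.00 + (73,300/1212.0)×395 + (1212.0/2)×0.27×$146.00 = $10,749,577.55.
EOQ at $144.80 = 1217.0 < 16000, so use break Q=16000: TC = 73,300×$144.80 + (73,300/16000.0)×395 + (16000.0/2)×0.27×$144.80 = $10,928,417.59.
EOQ at $141.70 = 1230.3 < 27000, so use break Q=27000: TC = 73,300×$141.70 + (73,300/27000.0)×395 + (27000.0/2)×0.27×$141.70 = $10,904,178.85.
Lowest total cost is $10,749,577.55 at Q = 1212.0.

Q* ≈ 1,212 drums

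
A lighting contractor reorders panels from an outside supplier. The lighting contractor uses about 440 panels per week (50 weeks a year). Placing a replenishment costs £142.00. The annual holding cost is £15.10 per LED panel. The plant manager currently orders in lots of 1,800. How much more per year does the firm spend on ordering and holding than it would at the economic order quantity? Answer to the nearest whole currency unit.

Annual demand D = 440 × 50 = 22,000.
EOQ = √(2DS/H) = √(2 × 22,000 × 142 / 15.1) ≈ 643.25.
Cost at Q* = (D/Q*)S + (Q*/2)H = √(2DSH) ≈ £9,713.13.
Cost at Q = 1,800: (22,000/1,800)×142 + (1,800/2)×15.1 = £1,735.56 + £13,590.00 = £15,325.56.
Excess = £15,325.56 − £9,713.13 = £5,612.43.

Extra cost ≈ £5,612 per year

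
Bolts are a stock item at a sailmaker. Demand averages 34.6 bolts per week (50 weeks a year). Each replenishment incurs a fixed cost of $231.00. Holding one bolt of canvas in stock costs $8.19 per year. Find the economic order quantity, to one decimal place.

Q* ≈ 312.4 bolts

Annual demand D = 34.6 × 50 = 1,730.
EOQ = √(2DS / H) = √(2 × 1,730 × 231 / 8.19).
= √(799,260 / 8.19) = √97,589.7436 ≈ 312.394.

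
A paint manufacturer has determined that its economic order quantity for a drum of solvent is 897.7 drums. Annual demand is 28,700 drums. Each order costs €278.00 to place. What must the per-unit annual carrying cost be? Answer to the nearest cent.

H ≈ €19.80

The basic EOQ model gives Q* = √(2DS/H); rearrange for the unknown.
From Q* = √(2DS/H): H = 2DS / Q*² = 2 × 28,700 × 278 / 897.7² = 19.8013.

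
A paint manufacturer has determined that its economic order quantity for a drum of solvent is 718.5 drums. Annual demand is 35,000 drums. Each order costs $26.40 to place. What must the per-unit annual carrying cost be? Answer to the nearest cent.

H ≈ $3.58

Squaring Q* = √(2DS/H) gives Q*² = 2DS/H.
From Q* = √(2DS/H): H = 2DS / Q*² = 2 × 35,000 × 26.4 / 718.5² = 3.5797.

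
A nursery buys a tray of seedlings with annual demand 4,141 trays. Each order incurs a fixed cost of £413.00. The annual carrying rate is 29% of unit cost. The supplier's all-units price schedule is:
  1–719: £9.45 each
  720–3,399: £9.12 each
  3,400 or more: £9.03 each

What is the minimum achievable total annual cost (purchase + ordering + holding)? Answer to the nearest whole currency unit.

Holding cost per unit per year at price C is H = 0.29·C.
Candidates are each tier's EOQ (if it falls in that tier) and each price-break quantity.
Tier 1 (£9.45): EOQ = 1117.2 exceeds tier's upper bound 719, so this tier is dominated.
EOQ at £9.12 = 1137.2 (feasible in tier 2): TC = 4,141×£9.12 + (4,141/1137.2)×413 + (1137.2/2)×0.29×£9.12 = £40,773.65.
EOQ at £9.03 = 1142.9 < 3400, so use break Q=3400: TC = 4,141×£9.03 + (4,141/3400.0)×413 + (3400.0/2)×0.29×£9.03 = £42,348.03.
Lowest total cost among the candidates is at Q = 1137.2.

TC* ≈ £40,774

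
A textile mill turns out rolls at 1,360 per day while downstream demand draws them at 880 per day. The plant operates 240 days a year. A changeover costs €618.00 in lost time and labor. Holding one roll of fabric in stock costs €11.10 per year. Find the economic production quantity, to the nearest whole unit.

Q* ≈ 8,163 rolls

Annual demand D = 880 × 240 = 211,200.
Production build-up factor (1 − d/p) = 1 − 880/1,360 = 0.3529.
Q* = √(2DS / (H(1 − d/p))) = √(2 × 211,200 × 618 / (11.1 × 0.3529)).
= √(261,043,200 / 3.9176) ≈ 8162.882.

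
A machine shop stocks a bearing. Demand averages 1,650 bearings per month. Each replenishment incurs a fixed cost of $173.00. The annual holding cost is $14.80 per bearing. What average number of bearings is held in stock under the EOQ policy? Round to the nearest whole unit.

Average inventory ≈ 340 bearings

Annual demand D = 1,650 × 12 = 19,800.
The optimal lot size = √(2DS/H) = √(2 × 19,800 × 173 / 14.8) ≈ 680.36.
Average inventory = Q*/2 ≈ 680.36 / 2 = 340.181.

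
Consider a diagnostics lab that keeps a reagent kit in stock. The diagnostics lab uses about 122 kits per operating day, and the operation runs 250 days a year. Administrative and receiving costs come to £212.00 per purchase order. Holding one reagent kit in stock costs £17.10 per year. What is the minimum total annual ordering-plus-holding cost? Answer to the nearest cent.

TC* ≈ £14,870.68

Annual demand D = 122 × 250 = 30,500.
Q* = √(2DS/H) = √(2 × 30,500 × 212 / 17.1) ≈ 869.63.
At the optimum the two cost components are equal, so total cost = 2·(Q*/2)H = Q*·H.
Minimum total = √(2DSH) = √(2 × 30,500 × 212 × 17.1) ≈ 14870.683.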